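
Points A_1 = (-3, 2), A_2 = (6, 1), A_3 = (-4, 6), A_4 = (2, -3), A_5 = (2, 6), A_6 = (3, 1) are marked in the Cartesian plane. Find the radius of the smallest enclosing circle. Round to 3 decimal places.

The minimum enclosing circle of a finite set is fixed by two of the points (as a diameter) or three (as a circumcircle).
The minimum enclosing circle is determined by three boundary points: A_2, A_3, A_4.
Their circumcentre is (0.5, 2.5) with r² = 32.5.
The farthest remaining point A_5 is at distance² 14.5 ≤ 32.5.
r = √(32.5) ≈ 5.701.

5.701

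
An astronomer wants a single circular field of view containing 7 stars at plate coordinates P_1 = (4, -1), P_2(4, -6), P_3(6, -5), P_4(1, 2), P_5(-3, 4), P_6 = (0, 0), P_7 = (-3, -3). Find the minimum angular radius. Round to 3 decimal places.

6.364

A smallest enclosing disk is always determined by at most three of the input points on its boundary.
The farthest pair is P_3–P_5 with squared distance 162. The circle on this segment as diameter has centre (1.5, -0.5) and r² = 162/4 = 40.5.
Check P_1: distance² to centre = 6.5 ≤ 40.5, so it lies inside.
All remaining points lie in this disk, and no smaller disk contains both endpoints, so this is the minimum enclosing circle.
r = √(40.5) ≈ 6.364.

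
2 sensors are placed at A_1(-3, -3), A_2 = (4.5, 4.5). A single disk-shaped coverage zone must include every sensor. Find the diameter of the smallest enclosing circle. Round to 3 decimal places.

10.607

The smallest circle enclosing two points has them as diameter endpoints.
Centre = midpoint = (0.75, 0.75); r² = |A_1A_2|²/4 = 112.5/4 = 28.125.
Diameter = 2r = 2√(28.125) ≈ 10.607.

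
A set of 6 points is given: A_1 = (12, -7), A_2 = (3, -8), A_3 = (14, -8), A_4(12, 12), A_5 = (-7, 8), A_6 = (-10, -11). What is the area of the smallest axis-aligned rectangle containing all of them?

x ranges over [-10, 14], width 24.
y ranges over [-11, 12], height 23.
Area = 24 × 23 = 552.

552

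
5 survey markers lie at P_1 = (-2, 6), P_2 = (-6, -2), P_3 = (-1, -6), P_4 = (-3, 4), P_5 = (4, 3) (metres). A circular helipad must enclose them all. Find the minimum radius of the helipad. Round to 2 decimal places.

A smallest enclosing disk is always determined by at most three of the input points on its boundary.
The minimum enclosing circle is determined by three boundary points: P_1, P_3, P_5.
Their circumcentre is (-57/46, 1/46) with r² = 38425/1058.
The farthest remaining point P_2 is at distance² 28305/1058 ≤ 38425/1058.
r = √(38425/1058) ≈ 6.03.

6.03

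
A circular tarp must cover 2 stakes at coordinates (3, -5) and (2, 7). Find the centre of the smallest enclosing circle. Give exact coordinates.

The smallest circle enclosing two points has them as diameter endpoints.
Centre = midpoint = (2.5, 1); r² = |(3, -5)−(2, 7)|²/4 = 145/4 = 36.25.
Centre = (2.5, 1).

(2.5, 1)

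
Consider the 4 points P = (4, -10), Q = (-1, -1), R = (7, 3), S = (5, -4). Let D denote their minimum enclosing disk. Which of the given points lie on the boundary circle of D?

P, Q, R

A smallest enclosing disk is always determined by at most three of the input points on its boundary.
The minimum enclosing circle is determined by three boundary points: P, Q, R.
Their circumcentre is (120/23, -79/23) with r² = 23585/529.
The farthest remaining point S is at distance² 194/529 ≤ 23585/529.
The points at distance exactly r from the centre are P, Q, R — 3 points.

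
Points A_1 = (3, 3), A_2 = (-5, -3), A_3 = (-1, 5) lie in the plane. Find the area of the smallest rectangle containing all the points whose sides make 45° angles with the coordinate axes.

42

In coordinates u = x + y, v = x − y the rectangle is axis-aligned; the map (x,y)→(u,v) scales areas by 2.
u-values: 6, -8, 4; range = 6 − (-8) = 14.
v-values: 0, -2, -6; range = 0 − (-6) = 6.
Area = (14 × 6) / 2 = 42.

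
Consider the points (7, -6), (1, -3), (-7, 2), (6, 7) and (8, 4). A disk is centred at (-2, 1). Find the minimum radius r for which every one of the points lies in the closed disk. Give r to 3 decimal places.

The required radius is the distance from (-2, 1) to the farthest point.
Squared distances: 130, 25, 26, 100, 109.
Maximum is 130, attained at (7, -6).
r = √130 ≈ 11.402.

11.402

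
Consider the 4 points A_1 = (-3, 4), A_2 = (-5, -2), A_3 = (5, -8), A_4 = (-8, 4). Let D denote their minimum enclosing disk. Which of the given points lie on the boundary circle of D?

The minimum enclosing circle of a finite set is fixed by two of the points (as a diameter) or three (as a circumcircle).
The farthest pair is A_3–A_4 with squared distance 313. The circle on this segment as diameter has centre (-1.5, -2) and r² = 313/4 = 78.25.
Check A_1: distance² to centre = 38.25 ≤ 78.25, so it lies inside.
All remaining points lie in this disk, and no smaller disk contains both endpoints, so this is the minimum enclosing circle.
The points at distance exactly r from the centre are A_3, A_4 — 2 points.

A_3, A_4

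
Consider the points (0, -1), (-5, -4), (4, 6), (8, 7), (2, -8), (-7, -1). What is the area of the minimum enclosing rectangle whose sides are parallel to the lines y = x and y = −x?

In coordinates u = x + y, v = x − y the rectangle is axis-aligned; the map (x,y)→(u,v) scales areas by 2.
u-values: -1, -9, 10, 15, -6, -8; range = 15 − (-9) = 24.
v-values: 1, -1, -2, 1, 10, -6; range = 10 − (-6) = 16.
Area = (24 × 16) / 2 = 192.

192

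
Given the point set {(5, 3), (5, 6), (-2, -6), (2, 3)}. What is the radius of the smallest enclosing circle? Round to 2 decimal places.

The minimum enclosing circle of a finite set is fixed by two of the points (as a diameter) or three (as a circumcircle).
The farthest pair is (5, 6)–(-2, -6) with squared distance 193. The circle on this segment as diameter has centre (1.5, 0) and r² = 193/4 = 48.25.
Check (5, 3): distance² to centre = 21.25 ≤ 48.25, so it lies inside.
All remaining points lie in this disk, and no smaller disk contains both endpoints, so this is the minimum enclosing circle.
r = √(48.25) ≈ 6.95.

6.95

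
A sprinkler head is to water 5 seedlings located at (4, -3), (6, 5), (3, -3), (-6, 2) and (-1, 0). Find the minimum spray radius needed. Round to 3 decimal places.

6.336

By Welzl's lemma the MEC is supported by two points (diametrically opposite) or three points (on a circumcircle).
The minimum enclosing circle is determined by three boundary points: (4, -3), (6, 5), (-6, 2).
Their circumcentre is (1/3, 13/6) with r² = 1445/36.
The farthest remaining point (3, -3) is at distance² 1217/36 ≤ 1445/36.
r = √(1445/36) ≈ 6.336.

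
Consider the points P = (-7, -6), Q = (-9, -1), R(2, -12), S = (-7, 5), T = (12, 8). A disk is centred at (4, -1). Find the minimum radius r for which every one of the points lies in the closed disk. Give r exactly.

13

The required radius is the distance from (4, -1) to the farthest point.
Squared distances: 146, 169, 125, 157, 145.
Maximum is 169, attained at Q.
r = √169 = 13.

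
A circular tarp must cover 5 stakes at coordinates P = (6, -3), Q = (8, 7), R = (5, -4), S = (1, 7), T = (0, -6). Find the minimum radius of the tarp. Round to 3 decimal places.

The farthest pair is Q–T with squared distance 233. The circle on this segment as diameter has centre (4, 0.5) and r² = 233/4 = 58.25.
Check P: distance² to centre = 16.25 ≤ 58.25, so it lies inside.
All remaining points lie in this disk, and no smaller disk contains both endpoints, so this is the minimum enclosing circle.
r = √(58.25) ≈ 7.632.

7.632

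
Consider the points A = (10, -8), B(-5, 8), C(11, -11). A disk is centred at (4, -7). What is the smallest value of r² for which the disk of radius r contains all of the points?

The required radius is the distance from (4, -7) to the farthest point.
Squared distances: 37, 306, 65.
Maximum is 306, attained at B.

306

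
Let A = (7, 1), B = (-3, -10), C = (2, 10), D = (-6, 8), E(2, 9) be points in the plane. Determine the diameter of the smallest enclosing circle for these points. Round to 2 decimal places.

The farthest pair is B–C with squared distance 425. The circle on this segment as diameter has centre (-0.5, 0) and r² = 425/4 = 106.25.
Check A: distance² to centre = 57.25 ≤ 106.25, so it lies inside.
All remaining points lie in this disk, and no smaller disk contains both endpoints, so this is the minimum enclosing circle.
Diameter = 2r = 2√(106.25) ≈ 20.62.

20.62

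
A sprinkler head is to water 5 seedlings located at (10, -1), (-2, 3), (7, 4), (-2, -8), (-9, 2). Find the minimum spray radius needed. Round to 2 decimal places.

9.62

A smallest enclosing disk is always determined by at most three of the input points on its boundary.
The farthest pair is (10, -1)–(-9, 2) with squared distance 370. The circle on this segment as diameter has centre (0.5, 0.5) and r² = 370/4 = 92.5.
Check (-2, 3): distance² to centre = 12.5 ≤ 92.5, so it lies inside.
All remaining points lie in this disk, and no smaller disk contains both endpoints, so this is the minimum enclosing circle.
r = √(92.5) ≈ 9.62.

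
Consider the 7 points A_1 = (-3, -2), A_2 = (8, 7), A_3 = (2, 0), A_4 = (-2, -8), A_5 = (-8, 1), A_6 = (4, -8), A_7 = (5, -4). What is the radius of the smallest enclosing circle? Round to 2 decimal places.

By Welzl's lemma the MEC is supported by two points (diametrically opposite) or three points (on a circumcircle).
The minimum enclosing circle is determined by three boundary points: A_2, A_4, A_5.
Their circumcentre is (1.25, 2/3) with r² = 12337/144.
The farthest remaining point A_6 is at distance² 11905/144 ≤ 12337/144.
r = √(12337/144) ≈ 9.26.

9.26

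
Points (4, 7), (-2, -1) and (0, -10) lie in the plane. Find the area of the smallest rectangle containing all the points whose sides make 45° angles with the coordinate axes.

In coordinates u = x + y, v = x − y the rectangle is axis-aligned; the map (x,y)→(u,v) scales areas by 2.
u-values: 11, -3, -10; range = 11 − (-10) = 21.
v-values: -3, -1, 10; range = 10 − (-3) = 13.
Area = (21 × 13) / 2 = 136.5.

136.5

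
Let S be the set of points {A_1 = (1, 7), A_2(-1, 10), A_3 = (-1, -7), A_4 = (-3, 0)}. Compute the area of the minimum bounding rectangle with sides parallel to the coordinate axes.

x ranges over [-3, 1], width 4.
y ranges over [-7, 10], height 17.
Area = 4 × 17 = 68.

68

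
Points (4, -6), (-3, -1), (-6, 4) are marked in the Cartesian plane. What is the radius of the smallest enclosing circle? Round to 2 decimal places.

Call the three points A, B, C in the order given.
Side lengths²: AB² = 74, AC² = 200, BC² = 34.
Since AC² = 200 ≥ 74 + 34 = 108, the angle opposite AC is not acute, so the smallest enclosing circle has AC as diameter.
Centre = midpoint of AC = (-1, -1), r² = 200/4 = 50.
r = √50 ≈ 7.07.

7.07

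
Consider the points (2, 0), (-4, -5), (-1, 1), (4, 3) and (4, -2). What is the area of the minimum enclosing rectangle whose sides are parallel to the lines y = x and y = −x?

In coordinates u = x + y, v = x − y the rectangle is axis-aligned; the map (x,y)→(u,v) scales areas by 2.
u-values: 2, -9, 0, 7, 2; range = 7 − (-9) = 16.
v-values: 2, 1, -2, 1, 6; range = 6 − (-2) = 8.
Area = (16 × 8) / 2 = 64.

64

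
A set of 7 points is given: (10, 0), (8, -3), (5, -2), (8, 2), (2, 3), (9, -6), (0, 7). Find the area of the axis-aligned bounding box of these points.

x ranges over [0, 10], width 10.
y ranges over [-6, 7], height 13.
Area = 10 × 13 = 130.

130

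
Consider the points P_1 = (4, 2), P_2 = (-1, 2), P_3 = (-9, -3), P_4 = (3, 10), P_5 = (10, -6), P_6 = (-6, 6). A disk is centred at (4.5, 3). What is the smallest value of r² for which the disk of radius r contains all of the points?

The required radius is the distance from (4.5, 3) to the farthest point.
Squared distances: 1.25, 31.25, 218.25, 51.25, 111.25, 119.25.
Maximum is 218.25, attained at P_3.

218.25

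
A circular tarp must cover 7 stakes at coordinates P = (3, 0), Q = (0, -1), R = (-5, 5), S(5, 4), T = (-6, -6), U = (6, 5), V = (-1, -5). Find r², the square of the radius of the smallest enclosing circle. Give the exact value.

By Welzl's lemma the MEC is supported by two points (diametrically opposite) or three points (on a circumcircle).
The farthest pair is T–U with squared distance 265. The circle on this segment as diameter has centre (0, -0.5) and r² = 265/4 = 66.25.
Check P: distance² to centre = 9.25 ≤ 66.25, so it lies inside.
All remaining points lie in this disk, and no smaller disk contains both endpoints, so this is the minimum enclosing circle.

66.25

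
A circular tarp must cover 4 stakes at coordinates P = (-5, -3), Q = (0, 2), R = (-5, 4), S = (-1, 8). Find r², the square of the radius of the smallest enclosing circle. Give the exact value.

By Welzl's lemma the MEC is supported by two points (diametrically opposite) or three points (on a circumcircle).
The farthest pair is P–S with squared distance 137. The circle on this segment as diameter has centre (-3, 2.5) and r² = 137/4 = 34.25.
Check Q: distance² to centre = 9.25 ≤ 34.25, so it lies inside.
All remaining points lie in this disk, and no smaller disk contains both endpoints, so this is the minimum enclosing circle.

34.25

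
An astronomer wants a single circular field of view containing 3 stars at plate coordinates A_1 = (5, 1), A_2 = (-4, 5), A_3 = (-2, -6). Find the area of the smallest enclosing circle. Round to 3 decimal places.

112.698

Side lengths²: A_1A_2² = 97, A_1A_3² = 98, A_2A_3² = 125.
Since A_2A_3² = 125 < 98 + 97 = 195, the triangle is acute, so the smallest enclosing circle is the circumcircle.
Circumcentre = (-23/26, -3/26), r² = 12125/338.
Area = π·r² = π·12125/338 ≈ 112.698.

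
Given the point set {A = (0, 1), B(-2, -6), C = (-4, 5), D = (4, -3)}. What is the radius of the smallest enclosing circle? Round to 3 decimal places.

5.893

By Welzl's lemma the MEC is supported by two points (diametrically opposite) or three points (on a circumcircle).
The minimum enclosing circle is determined by three boundary points: B, C, D.
Their circumcentre is (-7/6, -1/6) with r² = 625/18.
The farthest remaining point A is at distance² 49/18 ≤ 625/18.
r = √(625/18) ≈ 5.893.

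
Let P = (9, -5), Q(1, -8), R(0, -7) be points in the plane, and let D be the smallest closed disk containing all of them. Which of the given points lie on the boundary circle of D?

P, R

Side lengths²: PQ² = 73, PR² = 85, QR² = 2.
Since PR² = 85 ≥ 73 + 2 = 75, the angle opposite PR is not acute, so the smallest enclosing circle has PR as diameter.
Centre = midpoint of PR = (4.5, -6), r² = 85/4 = 21.25.
The points at distance exactly r from the centre are P, R — 2 points.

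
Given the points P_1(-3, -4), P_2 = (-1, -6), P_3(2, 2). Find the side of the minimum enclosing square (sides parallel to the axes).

8

The bounding box has width 5 and height 8.
An axis-aligned square enclosing the set must have side ≥ max(width, height).
So the minimum side is max(5, 8) = 8.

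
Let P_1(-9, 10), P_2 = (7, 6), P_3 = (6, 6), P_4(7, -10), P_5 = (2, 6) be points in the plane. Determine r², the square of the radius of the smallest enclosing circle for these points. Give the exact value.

164

The minimum enclosing circle of a finite set is fixed by two of the points (as a diameter) or three (as a circumcircle).
The farthest pair is P_1–P_4 with squared distance 656. The circle on this segment as diameter has centre (-1, 0) and r² = 656/4 = 164.
Check P_2: distance² to centre = 100 ≤ 164, so it lies inside.
All remaining points lie in this disk, and no smaller disk contains both endpoints, so this is the minimum enclosing circle.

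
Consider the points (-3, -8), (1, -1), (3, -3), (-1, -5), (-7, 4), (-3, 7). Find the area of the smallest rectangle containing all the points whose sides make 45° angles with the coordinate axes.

127.5

In coordinates u = x + y, v = x − y the rectangle is axis-aligned; the map (x,y)→(u,v) scales areas by 2.
u-values: -11, 0, 0, -6, -3, 4; range = 4 − (-11) = 15.
v-values: 5, 2, 6, 4, -11, -10; range = 6 − (-11) = 17.
Area = (15 × 17) / 2 = 127.5.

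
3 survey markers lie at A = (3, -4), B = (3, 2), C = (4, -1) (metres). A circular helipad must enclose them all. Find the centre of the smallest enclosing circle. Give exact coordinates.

(3, -1)

Side lengths²: AB² = 36, AC² = 10, BC² = 10.
Since AB² = 36 ≥ 10 + 10 = 20, the angle opposite AB is not acute, so the smallest enclosing circle has AB as diameter.
Centre = midpoint of AB = (3, -1), r² = 36/4 = 9.
Centre = (3, -1).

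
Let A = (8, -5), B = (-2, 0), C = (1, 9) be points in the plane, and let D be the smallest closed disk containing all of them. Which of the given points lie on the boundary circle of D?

A, C

Side lengths²: AB² = 125, AC² = 245, BC² = 90.
Since AC² = 245 ≥ 125 + 90 = 215, the angle opposite AC is not acute, so the smallest enclosing circle has AC as diameter.
Centre = midpoint of AC = (4.5, 2), r² = 245/4 = 61.25.
The points at distance exactly r from the centre are A, C — 2 points.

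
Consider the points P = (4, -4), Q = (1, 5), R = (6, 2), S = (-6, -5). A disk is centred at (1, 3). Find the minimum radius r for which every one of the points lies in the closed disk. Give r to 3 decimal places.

10.630

The required radius is the distance from (1, 3) to the farthest point.
Squared distances: 58, 4, 26, 113.
Maximum is 113, attained at S.
r = √113 ≈ 10.630.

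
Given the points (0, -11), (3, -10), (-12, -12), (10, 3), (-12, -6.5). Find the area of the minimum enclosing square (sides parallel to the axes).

The bounding box has width 22 and height 15.
An axis-aligned square enclosing the set must have side ≥ max(width, height).
So the minimum side is max(22, 15) = 22.
Area = 22² = 484.

484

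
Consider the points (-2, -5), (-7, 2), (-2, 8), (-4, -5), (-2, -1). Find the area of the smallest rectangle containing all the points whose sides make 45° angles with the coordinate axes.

In coordinates u = x + y, v = x − y the rectangle is axis-aligned; the map (x,y)→(u,v) scales areas by 2.
u-values: -7, -5, 6, -9, -3; range = 6 − (-9) = 15.
v-values: 3, -9, -10, 1, -1; range = 3 − (-10) = 13.
Area = (15 × 13) / 2 = 97.5.

97.5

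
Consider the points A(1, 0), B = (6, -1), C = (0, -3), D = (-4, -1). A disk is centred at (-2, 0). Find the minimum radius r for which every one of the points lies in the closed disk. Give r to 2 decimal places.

The required radius is the distance from (-2, 0) to the farthest point.
Squared distances: 9, 65, 13, 5.
Maximum is 65, attained at B.
r = √65 ≈ 8.06.

8.06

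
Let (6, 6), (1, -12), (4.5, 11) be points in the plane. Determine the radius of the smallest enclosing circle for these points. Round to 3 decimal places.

11.632

Call the three points A, B, C in the order given.
Side lengths²: AB² = 349, AC² = 27.25, BC² = 541.25.
Since BC² = 541.25 ≥ 349 + 27.25 = 376.25, the angle opposite BC is not acute, so the smallest enclosing circle has BC as diameter.
Centre = midpoint of BC = (2.75, -0.5), r² = 541.25/4 = 135.3125.
r = √(135.3125) ≈ 11.632.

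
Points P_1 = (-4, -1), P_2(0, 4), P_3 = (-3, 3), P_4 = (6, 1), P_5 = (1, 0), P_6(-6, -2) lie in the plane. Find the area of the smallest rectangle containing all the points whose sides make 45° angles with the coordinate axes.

82.5

In coordinates u = x + y, v = x − y the rectangle is axis-aligned; the map (x,y)→(u,v) scales areas by 2.
u-values: -5, 4, 0, 7, 1, -8; range = 7 − (-8) = 15.
v-values: -3, -4, -6, 5, 1, -4; range = 5 − (-6) = 11.
Area = (15 × 11) / 2 = 82.5.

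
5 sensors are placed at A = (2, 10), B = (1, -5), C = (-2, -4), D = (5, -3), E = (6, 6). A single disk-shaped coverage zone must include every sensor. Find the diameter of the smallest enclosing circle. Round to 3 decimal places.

15.033

The farthest pair is A–B with squared distance 226. The circle on this segment as diameter has centre (1.5, 2.5) and r² = 226/4 = 56.5.
Check C: distance² to centre = 54.5 ≤ 56.5, so it lies inside.
All remaining points lie in this disk, and no smaller disk contains both endpoints, so this is the minimum enclosing circle.
Diameter = 2r = 2√(56.5) ≈ 15.033.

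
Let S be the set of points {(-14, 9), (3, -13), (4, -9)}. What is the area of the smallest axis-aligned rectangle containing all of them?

396

x ranges over [-14, 4], width 18.
y ranges over [-13, 9], height 22.
Area = 18 × 22 = 396.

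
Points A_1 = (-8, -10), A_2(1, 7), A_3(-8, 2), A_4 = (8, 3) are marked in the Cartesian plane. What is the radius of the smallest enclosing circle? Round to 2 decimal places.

10.31

The minimum enclosing circle is determined by three boundary points: A_1, A_2, A_4.
Their circumcentre is (-13/62, -201/62) with r² = 204425/1922.
The farthest remaining point A_3 is at distance² 169457/1922 ≤ 204425/1922.
r = √(204425/1922) ≈ 10.31.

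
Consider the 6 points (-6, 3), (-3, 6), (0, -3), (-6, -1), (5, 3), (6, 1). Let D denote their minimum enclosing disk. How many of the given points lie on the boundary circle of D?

3

The minimum enclosing circle of a finite set is fixed by two of the points (as a diameter) or three (as a circumcircle).
The minimum enclosing circle is determined by three boundary points: (-6, 3), (-6, -1), (6, 1).
Their circumcentre is (-1/6, 1) with r² = 1369/36.
The farthest remaining point (-3, 6) is at distance² 1189/36 ≤ 1369/36.
The points at distance exactly r from the centre are (-6, 3), (-6, -1), (6, 1) — 3 points.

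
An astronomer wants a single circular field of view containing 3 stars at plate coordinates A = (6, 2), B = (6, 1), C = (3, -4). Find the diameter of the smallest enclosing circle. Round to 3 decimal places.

Side lengths²: AB² = 1, AC² = 45, BC² = 34.
Since AC² = 45 ≥ 34 + 1 = 35, the angle opposite AC is not acute, so the smallest enclosing circle has AC as diameter.
Centre = midpoint of AC = (4.5, -1), r² = 45/4 = 11.25.
Diameter = 2r = 2√(11.25) ≈ 6.708.

6.708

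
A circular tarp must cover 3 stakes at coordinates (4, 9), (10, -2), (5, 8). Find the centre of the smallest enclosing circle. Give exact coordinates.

(7, 3.5)

Call the three points A, B, C in the order given.
Side lengths²: AB² = 157, AC² = 2, BC² = 125.
Since AB² = 157 ≥ 125 + 2 = 127, the angle opposite AB is not acute, so the smallest enclosing circle has AB as diameter.
Centre = midpoint of AB = (7, 3.5), r² = 157/4 = 39.25.
Centre = (7, 3.5).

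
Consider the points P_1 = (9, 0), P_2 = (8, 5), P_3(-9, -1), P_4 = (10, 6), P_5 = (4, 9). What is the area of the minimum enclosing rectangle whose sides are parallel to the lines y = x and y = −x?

221

In coordinates u = x + y, v = x − y the rectangle is axis-aligned; the map (x,y)→(u,v) scales areas by 2.
u-values: 9, 13, -10, 16, 13; range = 16 − (-10) = 26.
v-values: 9, 3, -8, 4, -5; range = 9 − (-8) = 17.
Area = (26 × 17) / 2 = 221.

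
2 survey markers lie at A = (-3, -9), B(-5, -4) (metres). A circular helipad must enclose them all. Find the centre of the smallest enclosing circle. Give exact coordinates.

The smallest circle enclosing two points has them as diameter endpoints.
Centre = midpoint = (-4, -6.5); r² = |AB|²/4 = 29/4 = 7.25.
Centre = (-4, -6.5).

(-4, -6.5)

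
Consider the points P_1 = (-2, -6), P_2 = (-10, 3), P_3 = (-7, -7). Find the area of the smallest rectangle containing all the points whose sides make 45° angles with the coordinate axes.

59.5

In coordinates u = x + y, v = x − y the rectangle is axis-aligned; the map (x,y)→(u,v) scales areas by 2.
u-values: -8, -7, -14; range = -7 − (-14) = 7.
v-values: 4, -13, 0; range = 4 − (-13) = 17.
Area = (7 × 17) / 2 = 59.5.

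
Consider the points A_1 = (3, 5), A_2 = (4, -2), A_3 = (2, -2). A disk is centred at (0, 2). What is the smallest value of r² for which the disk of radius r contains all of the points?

The required radius is the distance from (0, 2) to the farthest point.
Squared distances: 18, 32, 20.
Maximum is 32, attained at A_2.

32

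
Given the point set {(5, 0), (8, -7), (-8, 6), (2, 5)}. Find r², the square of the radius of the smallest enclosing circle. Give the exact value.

By Welzl's lemma the MEC is supported by two points (diametrically opposite) or three points (on a circumcircle).
The farthest pair is (8, -7)–(-8, 6) with squared distance 425. The circle on this segment as diameter has centre (0, -0.5) and r² = 425/4 = 106.25.
Check (5, 0): distance² to centre = 25.25 ≤ 106.25, so it lies inside.
All remaining points lie in this disk, and no smaller disk contains both endpoints, so this is the minimum enclosing circle.

106.25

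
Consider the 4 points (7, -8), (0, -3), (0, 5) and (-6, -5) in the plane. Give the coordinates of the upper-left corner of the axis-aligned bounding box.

x-range [-6, 7], y-range [-8, 5].
The upper-left corner is (-6, 5).

(-6, 5)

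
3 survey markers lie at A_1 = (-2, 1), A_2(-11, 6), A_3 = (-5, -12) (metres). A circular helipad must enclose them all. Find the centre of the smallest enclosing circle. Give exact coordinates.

(-8, -3)

Side lengths²: A_1A_2² = 106, A_1A_3² = 178, A_2A_3² = 360.
Since A_2A_3² = 360 ≥ 178 + 106 = 284, the angle opposite A_2A_3 is not acute, so the smallest enclosing circle has A_2A_3 as diameter.
Centre = midpoint of A_2A_3 = (-8, -3), r² = 360/4 = 90.
Centre = (-8, -3).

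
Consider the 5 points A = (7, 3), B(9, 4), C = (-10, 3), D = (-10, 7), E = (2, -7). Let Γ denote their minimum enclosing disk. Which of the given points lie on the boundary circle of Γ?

B, D, E

The minimum enclosing circle of a finite set is fixed by two of the points (as a diameter) or three (as a circumcircle).
The minimum enclosing circle is determined by three boundary points: B, D, E.
Their circumcentre is (-22/23, 60/23) with r² = 53465/529.
The farthest remaining point C is at distance² 43345/529 ≤ 53465/529.
The points at distance exactly r from the centre are B, D, E — 3 points.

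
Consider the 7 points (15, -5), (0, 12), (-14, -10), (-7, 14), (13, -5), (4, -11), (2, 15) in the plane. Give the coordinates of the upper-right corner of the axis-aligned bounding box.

(15, 15)

x-range [-14, 15], y-range [-11, 15].
The upper-right corner is (15, 15).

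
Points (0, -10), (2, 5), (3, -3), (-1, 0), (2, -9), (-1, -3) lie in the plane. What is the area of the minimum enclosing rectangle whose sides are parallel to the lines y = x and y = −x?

119

In coordinates u = x + y, v = x − y the rectangle is axis-aligned; the map (x,y)→(u,v) scales areas by 2.
u-values: -10, 7, 0, -1, -7, -4; range = 7 − (-10) = 17.
v-values: 10, -3, 6, -1, 11, 2; range = 11 − (-3) = 14.
Area = (17 × 14) / 2 = 119.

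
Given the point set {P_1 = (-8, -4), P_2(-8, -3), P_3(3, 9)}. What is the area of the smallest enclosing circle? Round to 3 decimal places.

Side lengths²: P_1P_2² = 1, P_1P_3² = 290, P_2P_3² = 265.
Since P_1P_3² = 290 ≥ 265 + 1 = 266, the angle opposite P_1P_3 is not acute, so the smallest enclosing circle has P_1P_3 as diameter.
Centre = midpoint of P_1P_3 = (-2.5, 2.5), r² = 290/4 = 72.5.
Area = π·r² = π·72.5 ≈ 227.765.

227.765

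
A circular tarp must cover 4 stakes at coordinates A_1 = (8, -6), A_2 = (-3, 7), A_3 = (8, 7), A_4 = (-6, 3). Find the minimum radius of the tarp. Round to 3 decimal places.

8.655

By Welzl's lemma the MEC is supported by two points (diametrically opposite) or three points (on a circumcircle).
The minimum enclosing circle is determined by three boundary points: A_1, A_3, A_4.
Their circumcentre is (16/7, 0.5) with r² = 14681/196.
The farthest remaining point A_2 is at distance² 13757/196 ≤ 14681/196.
r = √(14681/196) ≈ 8.655.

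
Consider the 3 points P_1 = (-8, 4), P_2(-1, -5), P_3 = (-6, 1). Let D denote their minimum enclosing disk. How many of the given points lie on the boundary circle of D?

Side lengths²: P_1P_2² = 130, P_1P_3² = 13, P_2P_3² = 61.
Since P_1P_2² = 130 ≥ 61 + 13 = 74, the angle opposite P_1P_2 is not acute, so the smallest enclosing circle has P_1P_2 as diameter.
Centre = midpoint of P_1P_2 = (-4.5, -0.5), r² = 130/4 = 32.5.
The points at distance exactly r from the centre are P_1, P_2 — 2 points.

2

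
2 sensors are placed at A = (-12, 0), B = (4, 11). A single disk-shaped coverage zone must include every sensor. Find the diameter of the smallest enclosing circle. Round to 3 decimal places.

19.416

The smallest circle enclosing two points has them as diameter endpoints.
Centre = midpoint = (-4, 5.5); r² = |AB|²/4 = 377/4 = 94.25.
Diameter = 2r = 2√(94.25) ≈ 19.416.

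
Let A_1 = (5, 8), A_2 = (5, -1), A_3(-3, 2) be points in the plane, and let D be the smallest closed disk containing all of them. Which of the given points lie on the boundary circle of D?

Side lengths²: A_1A_2² = 81, A_1A_3² = 100, A_2A_3² = 73.
Since A_1A_3² = 100 < 81 + 73 = 154, the triangle is acute, so the smallest enclosing circle is the circumcircle.
Circumcentre = (2.125, 3.5), r² = 28.515625.
The points at distance exactly r from the centre are A_1, A_2, A_3 — 3 points.

A_1, A_2, A_3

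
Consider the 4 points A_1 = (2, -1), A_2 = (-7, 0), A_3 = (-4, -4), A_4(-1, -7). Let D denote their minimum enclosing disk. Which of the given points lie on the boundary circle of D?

The minimum enclosing circle of a finite set is fixed by two of the points (as a diameter) or three (as a circumcircle).
The minimum enclosing circle is determined by three boundary points: A_1, A_2, A_4.
Their circumcentre is (-103/38, -91/38) with r² = 17425/722.
The farthest remaining point A_3 is at distance² 3061/722 ≤ 17425/722.
The points at distance exactly r from the centre are A_1, A_2, A_4 — 3 points.

A_1, A_2, A_4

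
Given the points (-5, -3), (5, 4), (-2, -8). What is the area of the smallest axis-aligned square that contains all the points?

The bounding box has width 10 and height 12.
An axis-aligned square enclosing the set must have side ≥ max(width, height).
So the minimum side is max(10, 12) = 12.
Area = 12² = 144.

144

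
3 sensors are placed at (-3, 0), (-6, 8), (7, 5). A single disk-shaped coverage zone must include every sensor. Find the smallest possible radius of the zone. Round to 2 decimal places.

Call the three points A, B, C in the order given.
Side lengths²: AB² = 73, AC² = 125, BC² = 178.
Since BC² = 178 < 125 + 73 = 198, the triangle is acute, so the smallest enclosing circle is the circumcircle.
Circumcentre = (13/38, 221/38), r² = 32485/722.
r = √(32485/722) ≈ 6.71.

6.71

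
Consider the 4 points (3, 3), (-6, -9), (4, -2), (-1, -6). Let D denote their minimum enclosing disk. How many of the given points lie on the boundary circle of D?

The farthest pair is (3, 3)–(-6, -9) with squared distance 225. The circle on this segment as diameter has centre (-1.5, -3) and r² = 225/4 = 56.25.
Check (4, -2): distance² to centre = 31.25 ≤ 56.25, so it lies inside.
All remaining points lie in this disk, and no smaller disk contains both endpoints, so this is the minimum enclosing circle.
The points at distance exactly r from the centre are (3, 3), (-6, -9) — 2 points.

2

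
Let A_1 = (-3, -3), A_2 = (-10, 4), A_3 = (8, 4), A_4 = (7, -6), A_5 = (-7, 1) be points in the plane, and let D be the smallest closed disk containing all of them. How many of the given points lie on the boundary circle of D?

3

By Welzl's lemma the MEC is supported by two points (diametrically opposite) or three points (on a circumcircle).
The minimum enclosing circle is determined by three boundary points: A_2, A_3, A_4.
Their circumcentre is (-1, -0.15) with r² = 98.2225.
The farthest remaining point A_5 is at distance² 37.3225 ≤ 98.2225.
The points at distance exactly r from the centre are A_2, A_3, A_4 — 3 points.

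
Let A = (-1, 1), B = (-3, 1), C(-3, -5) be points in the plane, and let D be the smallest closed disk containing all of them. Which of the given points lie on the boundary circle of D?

Side lengths²: AB² = 4, AC² = 40, BC² = 36.
Since AC² = 40 ≥ 36 + 4 = 40, the angle opposite AC is not acute, so the smallest enclosing circle has AC as diameter.
Centre = midpoint of AC = (-2, -2), r² = 40/4 = 10.
The points at distance exactly r from the centre are A, B, C — 3 points.

A, B, C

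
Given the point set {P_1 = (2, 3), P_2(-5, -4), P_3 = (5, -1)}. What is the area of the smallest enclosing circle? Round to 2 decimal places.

Side lengths²: P_1P_2² = 98, P_1P_3² = 25, P_2P_3² = 109.
Since P_2P_3² = 109 < 98 + 25 = 123, the triangle is acute, so the smallest enclosing circle is the circumcircle.
Circumcentre = (-3/14, -25/14), r² = 2725/98.
Area = π·r² = π·2725/98 ≈ 87.36.

87.36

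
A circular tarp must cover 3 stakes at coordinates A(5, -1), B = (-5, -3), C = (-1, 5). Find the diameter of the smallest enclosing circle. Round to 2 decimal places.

10.75

Side lengths²: AB² = 104, AC² = 72, BC² = 80.
Since AB² = 104 < 80 + 72 = 152, the triangle is acute, so the smallest enclosing circle is the circumcircle.
Circumcentre = (-1/3, -1/3), r² = 260/9.
Diameter = 2r = 2√(260/9) ≈ 10.75.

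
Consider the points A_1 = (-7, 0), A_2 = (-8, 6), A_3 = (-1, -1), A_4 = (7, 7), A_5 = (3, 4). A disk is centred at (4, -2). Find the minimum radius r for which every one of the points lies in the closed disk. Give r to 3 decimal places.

14.422

The required radius is the distance from (4, -2) to the farthest point.
Squared distances: 125, 208, 26, 90, 37.
Maximum is 208, attained at A_2.
r = √208 ≈ 14.422.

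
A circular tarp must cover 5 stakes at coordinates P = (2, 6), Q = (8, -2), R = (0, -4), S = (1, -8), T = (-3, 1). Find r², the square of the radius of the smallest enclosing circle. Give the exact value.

49.25

By Welzl's lemma the MEC is supported by two points (diametrically opposite) or three points (on a circumcircle).
The farthest pair is P–S with squared distance 197. The circle on this segment as diameter has centre (1.5, -1) and r² = 197/4 = 49.25.
Check Q: distance² to centre = 43.25 ≤ 49.25, so it lies inside.
All remaining points lie in this disk, and no smaller disk contains both endpoints, so this is the minimum enclosing circle.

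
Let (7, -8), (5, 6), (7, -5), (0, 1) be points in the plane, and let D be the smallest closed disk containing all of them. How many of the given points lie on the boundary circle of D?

2

By Welzl's lemma the MEC is supported by two points (diametrically opposite) or three points (on a circumcircle).
The farthest pair is (7, -8)–(5, 6) with squared distance 200. The circle on this segment as diameter has centre (6, -1) and r² = 200/4 = 50.
Check (7, -5): distance² to centre = 17 ≤ 50, so it lies inside.
All remaining points lie in this disk, and no smaller disk contains both endpoints, so this is the minimum enclosing circle.
The points at distance exactly r from the centre are (7, -8), (5, 6) — 2 points.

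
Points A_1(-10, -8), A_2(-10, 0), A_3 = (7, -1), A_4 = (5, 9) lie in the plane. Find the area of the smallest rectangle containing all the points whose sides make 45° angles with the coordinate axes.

In coordinates u = x + y, v = x − y the rectangle is axis-aligned; the map (x,y)→(u,v) scales areas by 2.
u-values: -18, -10, 6, 14; range = 14 − (-18) = 32.
v-values: -2, -10, 8, -4; range = 8 − (-10) = 18.
Area = (32 × 18) / 2 = 288.

288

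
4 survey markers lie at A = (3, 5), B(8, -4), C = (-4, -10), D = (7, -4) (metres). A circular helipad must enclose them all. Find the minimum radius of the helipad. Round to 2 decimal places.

The minimum enclosing circle is determined by three boundary points: A, B, C.
Their circumcentre is (-4/23, -61/23) with r² = 36305/529.
The farthest remaining point D is at distance² 28186/529 ≤ 36305/529.
r = √(36305/529) ≈ 8.28.

8.28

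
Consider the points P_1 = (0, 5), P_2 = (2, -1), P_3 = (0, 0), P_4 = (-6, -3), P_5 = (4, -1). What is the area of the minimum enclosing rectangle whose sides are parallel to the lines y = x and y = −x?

70

In coordinates u = x + y, v = x − y the rectangle is axis-aligned; the map (x,y)→(u,v) scales areas by 2.
u-values: 5, 1, 0, -9, 3; range = 5 − (-9) = 14.
v-values: -5, 3, 0, -3, 5; range = 5 − (-5) = 10.
Area = (14 × 10) / 2 = 70.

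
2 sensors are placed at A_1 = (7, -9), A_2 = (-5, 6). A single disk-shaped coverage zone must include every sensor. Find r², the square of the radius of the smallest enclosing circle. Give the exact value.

92.25

The smallest circle enclosing two points has them as diameter endpoints.
Centre = midpoint = (1, -1.5); r² = |A_1A_2|²/4 = 369/4 = 92.25.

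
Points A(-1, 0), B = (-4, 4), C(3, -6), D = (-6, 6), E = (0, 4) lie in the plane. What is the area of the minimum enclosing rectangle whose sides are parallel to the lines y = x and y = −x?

73.5

In coordinates u = x + y, v = x − y the rectangle is axis-aligned; the map (x,y)→(u,v) scales areas by 2.
u-values: -1, 0, -3, 0, 4; range = 4 − (-3) = 7.
v-values: -1, -8, 9, -12, -4; range = 9 − (-12) = 21.
Area = (7 × 21) / 2 = 73.5.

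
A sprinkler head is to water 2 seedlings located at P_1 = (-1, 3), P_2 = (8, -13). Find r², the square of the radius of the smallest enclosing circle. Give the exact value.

The smallest circle enclosing two points has them as diameter endpoints.
Centre = midpoint = (3.5, -5); r² = |P_1P_2|²/4 = 337/4 = 84.25.

84.25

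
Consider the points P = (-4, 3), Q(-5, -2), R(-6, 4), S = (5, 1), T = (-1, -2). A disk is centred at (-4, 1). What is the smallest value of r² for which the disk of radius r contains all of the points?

81

The required radius is the distance from (-4, 1) to the farthest point.
Squared distances: 4, 10, 13, 81, 18.
Maximum is 81, attained at S.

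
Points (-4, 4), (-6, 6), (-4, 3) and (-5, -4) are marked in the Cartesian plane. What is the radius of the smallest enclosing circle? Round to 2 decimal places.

5.02

The minimum enclosing circle of a finite set is fixed by two of the points (as a diameter) or three (as a circumcircle).
The farthest pair is (-6, 6)–(-5, -4) with squared distance 101. The circle on this segment as diameter has centre (-5.5, 1) and r² = 101/4 = 25.25.
Check (-4, 4): distance² to centre = 11.25 ≤ 25.25, so it lies inside.
All remaining points lie in this disk, and no smaller disk contains both endpoints, so this is the minimum enclosing circle.
r = √(25.25) ≈ 5.02.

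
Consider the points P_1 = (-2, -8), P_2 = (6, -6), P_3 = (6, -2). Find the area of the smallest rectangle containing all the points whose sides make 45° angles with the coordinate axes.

In coordinates u = x + y, v = x − y the rectangle is axis-aligned; the map (x,y)→(u,v) scales areas by 2.
u-values: -10, 0, 4; range = 4 − (-10) = 14.
v-values: 6, 12, 8; range = 12 − 6 = 6.
Area = (14 × 6) / 2 = 42.

42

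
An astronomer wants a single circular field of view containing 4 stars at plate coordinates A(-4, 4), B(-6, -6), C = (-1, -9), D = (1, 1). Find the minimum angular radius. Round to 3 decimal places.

6.671

A smallest enclosing disk is always determined by at most three of the input points on its boundary.
The farthest pair is A–C with squared distance 178. The circle on this segment as diameter has centre (-2.5, -2.5) and r² = 178/4 = 44.5.
Check B: distance² to centre = 24.5 ≤ 44.5, so it lies inside.
All remaining points lie in this disk, and no smaller disk contains both endpoints, so this is the minimum enclosing circle.
r = √(44.5) ≈ 6.671.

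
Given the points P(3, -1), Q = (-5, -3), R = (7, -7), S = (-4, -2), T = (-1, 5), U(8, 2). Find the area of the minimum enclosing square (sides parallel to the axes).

The bounding box has width 13 and height 12.
An axis-aligned square enclosing the set must have side ≥ max(width, height).
So the minimum side is max(13, 12) = 13.
Area = 13² = 169.

169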